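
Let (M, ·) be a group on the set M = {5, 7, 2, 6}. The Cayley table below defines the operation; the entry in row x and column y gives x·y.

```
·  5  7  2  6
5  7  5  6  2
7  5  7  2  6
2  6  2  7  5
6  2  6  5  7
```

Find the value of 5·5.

Read row 5, column 5: 5·5 = 7.

7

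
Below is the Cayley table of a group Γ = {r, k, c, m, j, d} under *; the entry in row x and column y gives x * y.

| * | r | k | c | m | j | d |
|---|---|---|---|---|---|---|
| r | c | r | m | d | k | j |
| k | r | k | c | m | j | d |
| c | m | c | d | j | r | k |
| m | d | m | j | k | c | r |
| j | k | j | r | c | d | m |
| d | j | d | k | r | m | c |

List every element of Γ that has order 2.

Identity is k. Compute the order of each non-identity element by repeated multiplication:
  r: r → c → m → d → j → k  (order 6)
  c: c → d → k  (order 3)
  m: m → k  (order 2)
  j: j → d → m → c → r → k  (order 6)
  d: d → c → k  (order 3)
Elements of order 2: {m}.

{m}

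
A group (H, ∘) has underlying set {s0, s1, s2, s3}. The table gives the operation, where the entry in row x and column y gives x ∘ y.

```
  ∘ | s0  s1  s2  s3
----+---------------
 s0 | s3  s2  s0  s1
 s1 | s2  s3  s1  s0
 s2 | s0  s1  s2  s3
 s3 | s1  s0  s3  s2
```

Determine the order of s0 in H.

The identity element is s2 (its row matches the header).
s0^1 = s0
s0^2 = s0 ∘ s0 = s3
s0^3 = s3 ∘ s0 = s1
s0^4 = s1 ∘ s0 = s2
The first power of s0 equal to the identity is s0^4, so ord(s0) = 4.
(Structurally, H here is isomorphic to the cyclic group Z_4.)

4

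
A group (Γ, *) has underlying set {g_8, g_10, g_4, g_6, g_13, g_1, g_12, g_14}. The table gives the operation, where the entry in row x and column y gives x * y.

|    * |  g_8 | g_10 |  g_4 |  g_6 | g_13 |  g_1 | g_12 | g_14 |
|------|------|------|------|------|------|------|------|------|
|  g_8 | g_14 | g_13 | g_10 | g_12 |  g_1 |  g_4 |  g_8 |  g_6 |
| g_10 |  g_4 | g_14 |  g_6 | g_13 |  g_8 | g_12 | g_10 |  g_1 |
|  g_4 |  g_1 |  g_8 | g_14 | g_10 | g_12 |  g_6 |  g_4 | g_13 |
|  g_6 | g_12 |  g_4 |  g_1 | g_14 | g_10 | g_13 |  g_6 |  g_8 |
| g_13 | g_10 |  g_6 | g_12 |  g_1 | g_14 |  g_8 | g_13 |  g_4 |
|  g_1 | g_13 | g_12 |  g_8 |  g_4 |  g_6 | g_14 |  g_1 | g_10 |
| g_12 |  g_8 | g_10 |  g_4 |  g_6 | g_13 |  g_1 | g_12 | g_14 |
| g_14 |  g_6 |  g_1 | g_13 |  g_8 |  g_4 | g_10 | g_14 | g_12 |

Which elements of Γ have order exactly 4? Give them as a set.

Identity is g_12. Compute the order of each non-identity element by repeated multiplication:
  g_8: g_8 → g_14 → g_6 → g_12  (order 4)
  g_10: g_10 → g_14 → g_1 → g_12  (order 4)
  g_4: g_4 → g_14 → g_13 → g_12  (order 4)
  g_6: g_6 → g_14 → g_8 → g_12  (order 4)
  g_13: g_13 → g_14 → g_4 → g_12  (order 4)
  g_1: g_1 → g_14 → g_10 → g_12  (order 4)
  g_14: g_14 → g_12  (order 2)
Elements of order 4: {g_1, g_10, g_13, g_4, g_6, g_8}.
(Structurally, Γ here is isomorphic to the quaternion group Q_8.)

{g_1, g_10, g_13, g_4, g_6, g_8}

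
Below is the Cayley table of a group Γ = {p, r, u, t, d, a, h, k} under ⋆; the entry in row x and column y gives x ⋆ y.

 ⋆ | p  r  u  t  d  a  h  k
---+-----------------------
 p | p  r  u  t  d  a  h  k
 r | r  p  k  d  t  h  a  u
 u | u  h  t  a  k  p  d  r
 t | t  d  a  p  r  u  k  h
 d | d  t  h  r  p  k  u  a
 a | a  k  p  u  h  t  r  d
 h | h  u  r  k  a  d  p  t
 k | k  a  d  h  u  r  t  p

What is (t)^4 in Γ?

p

t^1 = t
t^2 = t ⋆ t = p
t^3 = p ⋆ t = t
t^4 = t ⋆ t = p
(Structurally, Γ here is isomorphic to the dihedral group D_4.)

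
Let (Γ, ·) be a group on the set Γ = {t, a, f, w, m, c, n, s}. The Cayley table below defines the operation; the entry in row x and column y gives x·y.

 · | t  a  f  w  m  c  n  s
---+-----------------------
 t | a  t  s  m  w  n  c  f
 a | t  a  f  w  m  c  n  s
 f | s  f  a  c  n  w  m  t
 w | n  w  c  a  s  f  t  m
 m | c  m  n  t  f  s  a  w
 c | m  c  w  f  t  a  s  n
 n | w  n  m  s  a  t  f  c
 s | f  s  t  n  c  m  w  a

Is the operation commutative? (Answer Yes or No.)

m·s = w but s·m = c.
Since m and s do not commute, Γ is not abelian.

No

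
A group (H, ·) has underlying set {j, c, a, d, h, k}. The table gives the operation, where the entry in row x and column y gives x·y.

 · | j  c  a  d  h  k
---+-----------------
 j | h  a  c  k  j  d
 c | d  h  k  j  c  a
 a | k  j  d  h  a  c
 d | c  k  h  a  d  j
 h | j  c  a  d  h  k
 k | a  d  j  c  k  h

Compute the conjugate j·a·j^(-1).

d

The identity is h. In row j, the entry h sits in column j, so j^(-1) = j.
j·a = c
c·j = d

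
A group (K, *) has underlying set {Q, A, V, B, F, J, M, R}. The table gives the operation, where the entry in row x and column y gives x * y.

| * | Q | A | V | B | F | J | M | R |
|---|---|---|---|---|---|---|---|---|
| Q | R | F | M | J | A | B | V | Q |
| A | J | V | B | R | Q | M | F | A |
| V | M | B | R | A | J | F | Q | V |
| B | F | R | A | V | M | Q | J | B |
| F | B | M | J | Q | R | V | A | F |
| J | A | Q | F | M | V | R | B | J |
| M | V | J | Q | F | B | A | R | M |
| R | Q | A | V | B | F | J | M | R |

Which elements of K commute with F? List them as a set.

{F, J, R, V}

Compare row F with column F entry by entry.
J * F = V = F * J, so J commutes with F.
A * F = Q but F * A = M, so A does not.
Collecting the elements that commute with F: C(F) = {F, J, R, V}.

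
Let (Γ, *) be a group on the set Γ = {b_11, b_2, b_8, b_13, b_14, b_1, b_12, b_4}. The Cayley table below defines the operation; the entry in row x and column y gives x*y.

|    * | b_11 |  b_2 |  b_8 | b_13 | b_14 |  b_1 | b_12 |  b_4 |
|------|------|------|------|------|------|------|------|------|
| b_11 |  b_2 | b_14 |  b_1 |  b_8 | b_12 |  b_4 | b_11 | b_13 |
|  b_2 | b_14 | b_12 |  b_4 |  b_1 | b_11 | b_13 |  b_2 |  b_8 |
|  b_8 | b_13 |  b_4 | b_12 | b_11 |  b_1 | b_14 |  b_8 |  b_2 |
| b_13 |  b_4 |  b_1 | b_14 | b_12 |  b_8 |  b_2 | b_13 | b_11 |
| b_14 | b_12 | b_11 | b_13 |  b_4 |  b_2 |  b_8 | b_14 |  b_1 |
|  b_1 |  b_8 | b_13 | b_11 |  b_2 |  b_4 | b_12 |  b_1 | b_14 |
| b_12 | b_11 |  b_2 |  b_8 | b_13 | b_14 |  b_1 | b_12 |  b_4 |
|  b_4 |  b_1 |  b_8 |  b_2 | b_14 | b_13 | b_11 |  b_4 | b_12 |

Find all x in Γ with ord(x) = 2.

Identity is b_12. Compute the order of each non-identity element by repeated multiplication:
  b_11: b_11 → b_2 → b_14 → b_12  (order 4)
  b_2: b_2 → b_12  (order 2)
  b_8: b_8 → b_12  (order 2)
  b_13: b_13 → b_12  (order 2)
  b_14: b_14 → b_2 → b_11 → b_12  (order 4)
  b_1: b_1 → b_12  (order 2)
  b_4: b_4 → b_12  (order 2)
Elements of order 2: {b_1, b_13, b_2, b_4, b_8}.

{b_1, b_13, b_2, b_4, b_8}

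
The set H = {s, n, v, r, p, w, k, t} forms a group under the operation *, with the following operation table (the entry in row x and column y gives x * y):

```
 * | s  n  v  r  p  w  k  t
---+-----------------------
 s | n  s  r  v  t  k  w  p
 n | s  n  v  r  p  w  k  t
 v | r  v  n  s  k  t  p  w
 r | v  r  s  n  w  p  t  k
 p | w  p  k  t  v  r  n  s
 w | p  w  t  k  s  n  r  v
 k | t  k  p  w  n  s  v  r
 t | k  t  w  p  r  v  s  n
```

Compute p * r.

t

Read row p, column r: p * r = t.
(Structurally, H here is isomorphic to the dihedral group D_4.)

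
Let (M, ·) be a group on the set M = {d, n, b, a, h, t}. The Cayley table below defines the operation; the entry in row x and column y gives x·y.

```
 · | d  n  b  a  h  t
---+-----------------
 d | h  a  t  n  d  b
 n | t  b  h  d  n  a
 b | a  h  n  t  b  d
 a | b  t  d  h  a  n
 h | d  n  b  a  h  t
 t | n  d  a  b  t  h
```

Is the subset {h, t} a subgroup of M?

Yes

{h, t} contains the identity h.
Checking products: every product of two elements of {h, t} (read from the table) lies in {h, t}, so the set is closed.
In a finite group, a nonempty closed subset is a subgroup. So {h, t} ≤ M.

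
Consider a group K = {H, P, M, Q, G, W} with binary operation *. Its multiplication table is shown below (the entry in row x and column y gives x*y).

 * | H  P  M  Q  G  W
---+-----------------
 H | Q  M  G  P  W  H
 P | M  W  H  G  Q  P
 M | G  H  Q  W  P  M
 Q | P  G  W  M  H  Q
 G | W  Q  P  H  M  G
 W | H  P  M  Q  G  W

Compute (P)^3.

P

P^1 = P
P^2 = P*P = W
P^3 = W*P = P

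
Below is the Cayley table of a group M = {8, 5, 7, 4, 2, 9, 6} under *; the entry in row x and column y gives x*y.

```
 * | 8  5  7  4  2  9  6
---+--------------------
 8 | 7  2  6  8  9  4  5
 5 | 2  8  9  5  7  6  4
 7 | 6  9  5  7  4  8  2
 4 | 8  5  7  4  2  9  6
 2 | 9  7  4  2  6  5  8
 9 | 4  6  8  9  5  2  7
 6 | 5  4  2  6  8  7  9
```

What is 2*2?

6

Read row 2, column 2: 2*2 = 6.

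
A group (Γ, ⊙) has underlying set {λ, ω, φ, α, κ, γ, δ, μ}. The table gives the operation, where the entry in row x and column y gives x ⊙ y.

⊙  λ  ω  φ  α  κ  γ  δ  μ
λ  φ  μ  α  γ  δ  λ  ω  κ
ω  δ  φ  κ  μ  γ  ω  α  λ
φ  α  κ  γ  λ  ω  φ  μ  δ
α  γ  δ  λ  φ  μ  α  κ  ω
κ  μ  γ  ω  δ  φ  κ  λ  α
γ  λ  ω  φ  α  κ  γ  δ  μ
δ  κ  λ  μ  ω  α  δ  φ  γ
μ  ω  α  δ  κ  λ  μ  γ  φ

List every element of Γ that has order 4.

{α, δ, κ, λ, μ, ω}

Identity is γ. Compute the order of each non-identity element by repeated multiplication:
  λ: λ → φ → α → γ  (order 4)
  ω: ω → φ → κ → γ  (order 4)
  φ: φ → γ  (order 2)
  α: α → φ → λ → γ  (order 4)
  κ: κ → φ → ω → γ  (order 4)
  δ: δ → φ → μ → γ  (order 4)
  μ: μ → φ → δ → γ  (order 4)
Elements of order 4: {α, δ, κ, λ, μ, ω}.
(Structurally, Γ here is isomorphic to the quaternion group Q_8.)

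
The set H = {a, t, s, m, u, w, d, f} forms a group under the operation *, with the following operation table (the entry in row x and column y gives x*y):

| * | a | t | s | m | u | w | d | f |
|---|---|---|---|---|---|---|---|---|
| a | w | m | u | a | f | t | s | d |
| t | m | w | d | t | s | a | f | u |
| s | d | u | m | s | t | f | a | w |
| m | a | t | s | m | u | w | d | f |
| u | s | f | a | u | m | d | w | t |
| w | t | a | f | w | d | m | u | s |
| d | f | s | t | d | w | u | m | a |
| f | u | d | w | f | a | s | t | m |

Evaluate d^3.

d

d^1 = d
d^2 = d*d = m
d^3 = m*d = d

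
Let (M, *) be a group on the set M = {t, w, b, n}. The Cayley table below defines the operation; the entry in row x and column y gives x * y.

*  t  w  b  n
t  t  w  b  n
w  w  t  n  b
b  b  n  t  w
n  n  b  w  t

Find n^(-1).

n

First locate the identity: row t matches the header, so t is the identity.
Scan row n for t: n * n = t. Hence n^(-1) = n.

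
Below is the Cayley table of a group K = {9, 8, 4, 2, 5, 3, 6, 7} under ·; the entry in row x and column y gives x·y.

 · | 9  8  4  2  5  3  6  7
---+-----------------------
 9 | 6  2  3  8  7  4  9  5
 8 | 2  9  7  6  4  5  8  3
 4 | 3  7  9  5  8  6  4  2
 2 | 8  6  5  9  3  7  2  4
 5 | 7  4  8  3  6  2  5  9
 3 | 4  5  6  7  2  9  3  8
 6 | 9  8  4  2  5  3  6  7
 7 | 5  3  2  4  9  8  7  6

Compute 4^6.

9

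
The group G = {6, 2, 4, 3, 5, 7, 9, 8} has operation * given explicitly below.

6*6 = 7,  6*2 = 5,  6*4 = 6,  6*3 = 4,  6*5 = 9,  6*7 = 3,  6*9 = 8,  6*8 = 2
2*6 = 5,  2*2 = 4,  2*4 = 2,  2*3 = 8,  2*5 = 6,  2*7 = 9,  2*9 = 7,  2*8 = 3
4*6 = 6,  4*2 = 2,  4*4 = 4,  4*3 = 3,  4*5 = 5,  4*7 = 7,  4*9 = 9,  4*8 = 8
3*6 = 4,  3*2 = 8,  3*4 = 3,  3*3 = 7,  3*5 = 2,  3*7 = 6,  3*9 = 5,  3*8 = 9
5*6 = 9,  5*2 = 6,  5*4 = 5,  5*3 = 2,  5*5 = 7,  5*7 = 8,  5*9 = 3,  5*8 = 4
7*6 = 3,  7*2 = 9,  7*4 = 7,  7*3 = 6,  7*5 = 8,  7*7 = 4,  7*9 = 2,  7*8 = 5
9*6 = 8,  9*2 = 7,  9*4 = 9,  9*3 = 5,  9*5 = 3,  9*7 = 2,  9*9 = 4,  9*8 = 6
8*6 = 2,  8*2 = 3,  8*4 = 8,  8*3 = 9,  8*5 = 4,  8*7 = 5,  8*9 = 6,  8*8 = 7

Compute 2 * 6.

Read row 2, column 6: 2 * 6 = 5.
(Structurally, G here is isomorphic to Z_2 x Z_4.)

5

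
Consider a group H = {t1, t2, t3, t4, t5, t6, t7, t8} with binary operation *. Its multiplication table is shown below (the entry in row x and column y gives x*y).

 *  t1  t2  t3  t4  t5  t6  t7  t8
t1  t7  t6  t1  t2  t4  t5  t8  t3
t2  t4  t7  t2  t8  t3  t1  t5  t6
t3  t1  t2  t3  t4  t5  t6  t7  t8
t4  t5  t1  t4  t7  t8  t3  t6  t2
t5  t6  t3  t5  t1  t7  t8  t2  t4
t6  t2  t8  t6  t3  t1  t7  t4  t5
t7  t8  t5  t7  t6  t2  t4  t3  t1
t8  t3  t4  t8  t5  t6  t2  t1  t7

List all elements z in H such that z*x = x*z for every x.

An element z is central iff its row equals its column in the table.
For t5: t5*t4 = t1 ≠ t8 = t4*t5, so t5 ∉ Z.
Checking each element this way leaves Z(H) = {t3, t7}.
(Structurally, H here is isomorphic to the quaternion group Q_8.)

{t3, t7}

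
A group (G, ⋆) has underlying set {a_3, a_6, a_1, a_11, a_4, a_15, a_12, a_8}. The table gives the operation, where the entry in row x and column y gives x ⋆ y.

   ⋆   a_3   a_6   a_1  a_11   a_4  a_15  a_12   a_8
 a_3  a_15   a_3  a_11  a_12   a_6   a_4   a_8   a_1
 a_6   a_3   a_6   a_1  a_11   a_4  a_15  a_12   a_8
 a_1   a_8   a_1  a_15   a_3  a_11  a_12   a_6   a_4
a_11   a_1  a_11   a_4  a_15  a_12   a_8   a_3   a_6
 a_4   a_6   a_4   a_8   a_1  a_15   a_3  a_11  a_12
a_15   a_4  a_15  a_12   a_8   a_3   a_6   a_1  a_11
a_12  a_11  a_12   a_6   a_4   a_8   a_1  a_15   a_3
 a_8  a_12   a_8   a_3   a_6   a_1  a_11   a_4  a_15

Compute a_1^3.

a_1^1 = a_1
a_1^2 = a_1 ⋆ a_1 = a_15
a_1^3 = a_15 ⋆ a_1 = a_12

a_12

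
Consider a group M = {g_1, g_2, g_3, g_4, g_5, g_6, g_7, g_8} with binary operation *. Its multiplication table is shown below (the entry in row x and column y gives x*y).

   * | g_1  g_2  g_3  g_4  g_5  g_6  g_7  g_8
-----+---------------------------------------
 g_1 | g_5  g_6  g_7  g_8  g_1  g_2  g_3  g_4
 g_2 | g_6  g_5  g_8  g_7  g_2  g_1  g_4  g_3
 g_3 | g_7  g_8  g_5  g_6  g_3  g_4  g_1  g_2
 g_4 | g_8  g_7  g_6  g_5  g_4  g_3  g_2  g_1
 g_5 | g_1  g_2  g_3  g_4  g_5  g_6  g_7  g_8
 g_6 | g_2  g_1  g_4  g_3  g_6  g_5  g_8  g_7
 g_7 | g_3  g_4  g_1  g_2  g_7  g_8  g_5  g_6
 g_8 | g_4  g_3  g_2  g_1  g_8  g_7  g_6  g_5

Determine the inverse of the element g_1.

g_1

First locate the identity: row g_5 matches the header, so g_5 is the identity.
Scan row g_1 for g_5: g_1*g_1 = g_5. Hence g_1^(-1) = g_1.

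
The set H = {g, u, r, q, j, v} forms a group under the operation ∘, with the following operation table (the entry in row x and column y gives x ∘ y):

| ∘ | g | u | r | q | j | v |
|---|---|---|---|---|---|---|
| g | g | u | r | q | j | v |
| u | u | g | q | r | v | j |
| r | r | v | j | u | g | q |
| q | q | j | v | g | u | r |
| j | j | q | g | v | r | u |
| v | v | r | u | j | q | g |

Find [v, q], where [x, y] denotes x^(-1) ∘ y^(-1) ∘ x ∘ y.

Identity is g; from the table v^(-1) = v and q^(-1) = q.
v ∘ q = j
j ∘ v = u
u ∘ q = r
(Structurally, H here is isomorphic to the symmetric group S_3.)

r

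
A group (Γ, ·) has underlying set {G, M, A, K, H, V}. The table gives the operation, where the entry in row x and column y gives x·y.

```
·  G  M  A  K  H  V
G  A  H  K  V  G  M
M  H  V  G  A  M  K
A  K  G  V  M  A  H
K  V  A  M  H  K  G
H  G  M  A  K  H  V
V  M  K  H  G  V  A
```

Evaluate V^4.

V

V^1 = V
V^2 = V·V = A
V^3 = A·V = H
V^4 = H·V = V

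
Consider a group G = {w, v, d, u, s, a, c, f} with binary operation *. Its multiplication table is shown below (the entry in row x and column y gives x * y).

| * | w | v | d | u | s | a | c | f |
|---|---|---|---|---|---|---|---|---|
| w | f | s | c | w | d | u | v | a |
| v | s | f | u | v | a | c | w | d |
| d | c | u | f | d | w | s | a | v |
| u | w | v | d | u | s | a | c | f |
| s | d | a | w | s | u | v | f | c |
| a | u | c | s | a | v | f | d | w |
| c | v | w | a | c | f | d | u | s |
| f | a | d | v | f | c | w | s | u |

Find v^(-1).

First locate the identity: row u matches the header, so u is the identity.
Scan row v for u: v * d = u. Hence v^(-1) = d.

d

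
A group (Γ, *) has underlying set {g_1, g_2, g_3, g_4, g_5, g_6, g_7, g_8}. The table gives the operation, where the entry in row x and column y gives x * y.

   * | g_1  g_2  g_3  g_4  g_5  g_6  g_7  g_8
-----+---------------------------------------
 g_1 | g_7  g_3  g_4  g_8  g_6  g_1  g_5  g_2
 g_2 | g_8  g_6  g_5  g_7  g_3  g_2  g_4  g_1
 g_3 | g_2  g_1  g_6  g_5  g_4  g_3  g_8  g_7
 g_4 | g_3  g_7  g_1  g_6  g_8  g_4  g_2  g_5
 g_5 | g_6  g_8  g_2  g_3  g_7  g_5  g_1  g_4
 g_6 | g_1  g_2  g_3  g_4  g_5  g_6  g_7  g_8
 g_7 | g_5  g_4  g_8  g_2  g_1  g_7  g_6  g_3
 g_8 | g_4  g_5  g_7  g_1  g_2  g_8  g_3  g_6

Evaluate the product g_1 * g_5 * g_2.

g_2

g_1 * g_5 = g_6
g_6 * g_2 = g_2
(Structurally, Γ here is isomorphic to the dihedral group D_4.)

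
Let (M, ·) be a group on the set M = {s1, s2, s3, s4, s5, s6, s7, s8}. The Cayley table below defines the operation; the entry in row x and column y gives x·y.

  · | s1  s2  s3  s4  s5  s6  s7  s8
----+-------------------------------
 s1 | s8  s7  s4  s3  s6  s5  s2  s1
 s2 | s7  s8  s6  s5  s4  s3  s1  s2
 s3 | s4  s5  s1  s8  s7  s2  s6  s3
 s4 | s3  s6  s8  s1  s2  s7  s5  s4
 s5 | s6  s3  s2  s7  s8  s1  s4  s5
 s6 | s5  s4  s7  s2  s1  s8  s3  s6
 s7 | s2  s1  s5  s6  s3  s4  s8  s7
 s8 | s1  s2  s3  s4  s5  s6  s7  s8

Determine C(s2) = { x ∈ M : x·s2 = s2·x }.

{s1, s2, s7, s8}

Compare row s2 with column s2 entry by entry.
s1·s2 = s7 = s2·s1, so s1 commutes with s2.
s5·s2 = s3 but s2·s5 = s4, so s5 does not.
Collecting the elements that commute with s2: C(s2) = {s1, s2, s7, s8}.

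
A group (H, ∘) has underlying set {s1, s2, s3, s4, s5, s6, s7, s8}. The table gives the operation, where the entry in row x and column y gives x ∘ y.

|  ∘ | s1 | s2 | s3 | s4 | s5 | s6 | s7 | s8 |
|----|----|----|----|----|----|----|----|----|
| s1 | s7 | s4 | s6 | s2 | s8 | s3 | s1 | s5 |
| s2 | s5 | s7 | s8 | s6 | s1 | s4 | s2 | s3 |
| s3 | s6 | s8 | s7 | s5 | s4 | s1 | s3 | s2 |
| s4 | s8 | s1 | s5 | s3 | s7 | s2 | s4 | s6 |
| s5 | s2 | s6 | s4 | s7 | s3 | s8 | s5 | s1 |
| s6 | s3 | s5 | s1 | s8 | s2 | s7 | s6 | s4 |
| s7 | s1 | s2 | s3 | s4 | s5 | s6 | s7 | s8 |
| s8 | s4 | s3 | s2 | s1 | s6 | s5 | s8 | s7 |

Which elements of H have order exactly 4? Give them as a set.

Identity is s7. Compute the order of each non-identity element by repeated multiplication:
  s1: s1 → s7  (order 2)
  s2: s2 → s7  (order 2)
  s3: s3 → s7  (order 2)
  s4: s4 → s3 → s5 → s7  (order 4)
  s5: s5 → s3 → s4 → s7  (order 4)
  s6: s6 → s7  (order 2)
  s8: s8 → s7  (order 2)
Elements of order 4: {s4, s5}.

{s4, s5}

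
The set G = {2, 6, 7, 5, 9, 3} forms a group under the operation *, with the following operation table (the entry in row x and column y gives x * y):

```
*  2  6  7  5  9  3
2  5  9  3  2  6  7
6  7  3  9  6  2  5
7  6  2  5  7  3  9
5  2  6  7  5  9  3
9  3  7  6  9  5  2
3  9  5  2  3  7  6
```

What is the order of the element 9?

2

The identity element is 5 (its row matches the header).
9^1 = 9
9^2 = 9 * 9 = 5
The first power of 9 equal to the identity is 9^2, so ord(9) = 2.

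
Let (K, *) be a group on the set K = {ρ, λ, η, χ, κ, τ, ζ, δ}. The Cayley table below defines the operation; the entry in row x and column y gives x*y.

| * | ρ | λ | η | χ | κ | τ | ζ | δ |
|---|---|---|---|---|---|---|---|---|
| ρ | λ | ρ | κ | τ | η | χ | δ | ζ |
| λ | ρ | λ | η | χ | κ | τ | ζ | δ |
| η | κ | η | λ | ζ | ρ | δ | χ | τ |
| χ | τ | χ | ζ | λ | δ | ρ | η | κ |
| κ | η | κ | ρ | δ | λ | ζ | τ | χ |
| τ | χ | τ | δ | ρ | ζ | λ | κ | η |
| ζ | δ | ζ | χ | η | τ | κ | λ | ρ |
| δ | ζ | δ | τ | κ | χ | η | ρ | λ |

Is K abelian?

Yes

Check whether the table is symmetric across its main diagonal.
Every entry (row x, col y) equals the entry (row y, col x), so K is abelian.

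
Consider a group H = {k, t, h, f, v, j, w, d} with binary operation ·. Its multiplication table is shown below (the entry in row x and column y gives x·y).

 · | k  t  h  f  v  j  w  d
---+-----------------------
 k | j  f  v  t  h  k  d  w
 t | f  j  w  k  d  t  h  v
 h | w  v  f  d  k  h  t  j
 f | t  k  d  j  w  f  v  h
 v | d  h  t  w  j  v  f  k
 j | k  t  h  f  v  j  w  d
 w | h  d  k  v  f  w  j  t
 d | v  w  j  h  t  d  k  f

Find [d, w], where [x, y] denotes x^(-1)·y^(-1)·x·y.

Identity is j; from the table d^(-1) = h and w^(-1) = w.
h·w = t
t·d = v
v·w = f
(Structurally, H here is isomorphic to the dihedral group D_4.)

f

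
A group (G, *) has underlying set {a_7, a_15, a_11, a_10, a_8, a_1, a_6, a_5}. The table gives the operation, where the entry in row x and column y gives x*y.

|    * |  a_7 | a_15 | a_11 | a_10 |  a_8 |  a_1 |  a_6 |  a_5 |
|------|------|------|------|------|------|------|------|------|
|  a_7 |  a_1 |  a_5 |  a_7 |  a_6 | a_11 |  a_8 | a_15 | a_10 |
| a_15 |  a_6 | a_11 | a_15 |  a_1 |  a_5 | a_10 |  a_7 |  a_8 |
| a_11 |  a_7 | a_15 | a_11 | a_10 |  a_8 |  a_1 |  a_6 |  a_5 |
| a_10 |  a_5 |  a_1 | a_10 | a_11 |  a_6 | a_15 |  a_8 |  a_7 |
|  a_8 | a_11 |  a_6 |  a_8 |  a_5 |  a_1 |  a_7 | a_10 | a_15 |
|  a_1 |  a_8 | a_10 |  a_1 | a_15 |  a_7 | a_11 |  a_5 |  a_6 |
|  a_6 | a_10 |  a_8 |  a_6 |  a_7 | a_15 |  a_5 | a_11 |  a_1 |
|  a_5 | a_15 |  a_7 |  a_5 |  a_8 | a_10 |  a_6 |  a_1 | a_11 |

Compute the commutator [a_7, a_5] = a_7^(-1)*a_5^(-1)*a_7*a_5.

a_1

Identity is a_11; from the table a_7^(-1) = a_8 and a_5^(-1) = a_5.
a_8*a_5 = a_15
a_15*a_7 = a_6
a_6*a_5 = a_1
(Structurally, G here is isomorphic to the dihedral group D_4.)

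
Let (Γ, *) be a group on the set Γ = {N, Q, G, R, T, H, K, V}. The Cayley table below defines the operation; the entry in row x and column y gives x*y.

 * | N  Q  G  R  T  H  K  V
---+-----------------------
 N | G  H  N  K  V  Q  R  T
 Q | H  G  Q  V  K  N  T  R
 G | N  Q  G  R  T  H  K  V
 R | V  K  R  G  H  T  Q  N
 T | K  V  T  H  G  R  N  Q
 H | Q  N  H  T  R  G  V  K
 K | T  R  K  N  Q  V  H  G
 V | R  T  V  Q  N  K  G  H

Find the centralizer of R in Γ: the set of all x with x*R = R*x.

Compare row R with column R entry by entry.
T*R = H = R*T, so T commutes with R.
V*R = Q but R*V = N, so V does not.
Collecting the elements that commute with R: C(R) = {G, H, R, T}.

{G, H, R, T}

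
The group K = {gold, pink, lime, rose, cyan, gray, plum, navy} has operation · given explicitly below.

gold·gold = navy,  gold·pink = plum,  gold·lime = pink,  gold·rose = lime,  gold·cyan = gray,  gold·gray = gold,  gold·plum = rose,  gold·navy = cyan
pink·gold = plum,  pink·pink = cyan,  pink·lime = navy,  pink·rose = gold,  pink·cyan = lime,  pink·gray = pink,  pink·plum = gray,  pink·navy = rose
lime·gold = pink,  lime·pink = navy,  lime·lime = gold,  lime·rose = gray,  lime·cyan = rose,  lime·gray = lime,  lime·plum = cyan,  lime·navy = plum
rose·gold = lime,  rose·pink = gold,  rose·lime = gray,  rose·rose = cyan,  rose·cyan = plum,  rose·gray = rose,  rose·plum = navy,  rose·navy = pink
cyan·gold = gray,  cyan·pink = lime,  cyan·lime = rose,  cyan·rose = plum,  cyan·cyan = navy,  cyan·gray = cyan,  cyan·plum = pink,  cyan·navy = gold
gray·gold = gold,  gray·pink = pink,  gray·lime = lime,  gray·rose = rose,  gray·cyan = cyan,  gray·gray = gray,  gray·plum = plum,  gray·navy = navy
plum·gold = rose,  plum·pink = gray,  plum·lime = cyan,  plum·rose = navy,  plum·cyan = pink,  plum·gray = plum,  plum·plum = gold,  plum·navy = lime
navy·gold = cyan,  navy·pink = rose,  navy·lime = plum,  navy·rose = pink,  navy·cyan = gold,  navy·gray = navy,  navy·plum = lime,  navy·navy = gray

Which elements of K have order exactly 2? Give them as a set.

Identity is gray. Compute the order of each non-identity element by repeated multiplication:
  gold: gold → navy → cyan → gray  (order 4)
  pink: pink → cyan → lime → navy → rose → gold → plum → gray  (order 8)
  lime: lime → gold → pink → navy → plum → cyan → rose → gray  (order 8)
  rose: rose → cyan → plum → navy → pink → gold → lime → gray  (order 8)
  cyan: cyan → navy → gold → gray  (order 4)
  plum: plum → gold → rose → navy → lime → cyan → pink → gray  (order 8)
  navy: navy → gray  (order 2)
Elements of order 2: {navy}.
(Structurally, K here is isomorphic to the cyclic group Z_8.)

{navy}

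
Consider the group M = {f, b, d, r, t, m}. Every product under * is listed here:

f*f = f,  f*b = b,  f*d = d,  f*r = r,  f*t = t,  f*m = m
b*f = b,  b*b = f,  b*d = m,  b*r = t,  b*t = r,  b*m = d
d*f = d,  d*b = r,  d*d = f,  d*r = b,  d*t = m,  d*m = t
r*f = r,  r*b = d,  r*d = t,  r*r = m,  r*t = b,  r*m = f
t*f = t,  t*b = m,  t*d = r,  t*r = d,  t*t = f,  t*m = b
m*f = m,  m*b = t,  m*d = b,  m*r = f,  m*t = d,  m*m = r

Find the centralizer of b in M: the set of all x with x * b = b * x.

Compare row b with column b entry by entry.
r * b = d but b * r = t, so r does not.
Collecting the elements that commute with b: C(b) = {b, f}.

{b, f}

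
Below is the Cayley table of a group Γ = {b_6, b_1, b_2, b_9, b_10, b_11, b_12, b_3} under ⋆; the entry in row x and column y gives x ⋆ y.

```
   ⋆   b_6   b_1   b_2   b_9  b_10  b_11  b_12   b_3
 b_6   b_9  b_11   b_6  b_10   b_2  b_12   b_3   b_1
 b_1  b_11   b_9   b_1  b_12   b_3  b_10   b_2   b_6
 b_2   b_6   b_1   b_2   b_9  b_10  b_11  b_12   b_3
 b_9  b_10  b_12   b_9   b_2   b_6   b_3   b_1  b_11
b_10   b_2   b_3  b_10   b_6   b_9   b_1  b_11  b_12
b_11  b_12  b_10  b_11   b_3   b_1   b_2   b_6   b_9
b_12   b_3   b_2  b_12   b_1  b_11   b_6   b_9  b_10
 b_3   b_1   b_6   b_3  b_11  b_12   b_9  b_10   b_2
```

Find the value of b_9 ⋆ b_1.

Read row b_9, column b_1: b_9 ⋆ b_1 = b_12.

b_12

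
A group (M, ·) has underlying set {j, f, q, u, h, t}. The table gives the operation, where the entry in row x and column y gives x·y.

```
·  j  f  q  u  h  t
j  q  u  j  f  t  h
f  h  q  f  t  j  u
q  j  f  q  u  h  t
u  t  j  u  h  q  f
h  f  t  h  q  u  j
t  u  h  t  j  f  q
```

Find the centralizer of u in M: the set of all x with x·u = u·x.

{h, q, u}

Compare row u with column u entry by entry.
h·u = q = u·h, so h commutes with u.
t·u = j but u·t = f, so t does not.
Collecting the elements that commute with u: C(u) = {h, q, u}.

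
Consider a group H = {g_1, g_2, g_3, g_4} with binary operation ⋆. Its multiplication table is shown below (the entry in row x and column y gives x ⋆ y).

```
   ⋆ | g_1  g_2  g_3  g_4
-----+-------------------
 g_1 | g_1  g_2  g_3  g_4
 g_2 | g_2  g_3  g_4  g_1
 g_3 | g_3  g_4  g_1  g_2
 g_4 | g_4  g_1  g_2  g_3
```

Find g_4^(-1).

g_2

First locate the identity: row g_1 matches the header, so g_1 is the identity.
Scan row g_4 for g_1: g_4 ⋆ g_2 = g_1. Hence g_4^(-1) = g_2.
(Structurally, H here is isomorphic to the cyclic group Z_4.)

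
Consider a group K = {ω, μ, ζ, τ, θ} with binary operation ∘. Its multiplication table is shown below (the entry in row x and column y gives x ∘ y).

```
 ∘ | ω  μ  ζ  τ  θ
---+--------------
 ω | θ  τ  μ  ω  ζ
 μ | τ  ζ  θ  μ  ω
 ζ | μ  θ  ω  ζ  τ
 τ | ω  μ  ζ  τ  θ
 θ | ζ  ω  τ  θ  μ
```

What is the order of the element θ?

5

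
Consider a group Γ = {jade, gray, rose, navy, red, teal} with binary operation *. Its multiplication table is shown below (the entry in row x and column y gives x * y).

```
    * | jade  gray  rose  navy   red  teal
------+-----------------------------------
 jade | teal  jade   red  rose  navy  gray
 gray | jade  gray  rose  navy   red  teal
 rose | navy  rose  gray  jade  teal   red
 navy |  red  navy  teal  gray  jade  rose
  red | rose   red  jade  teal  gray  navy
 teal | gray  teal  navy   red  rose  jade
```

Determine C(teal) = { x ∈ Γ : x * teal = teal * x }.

{gray, jade, teal}

Compare row teal with column teal entry by entry.
jade * teal = gray = teal * jade, so jade commutes with teal.
red * teal = navy but teal * red = rose, so red does not.
Collecting the elements that commute with teal: C(teal) = {gray, jade, teal}.
(Structurally, Γ here is isomorphic to the symmetric group S_3.)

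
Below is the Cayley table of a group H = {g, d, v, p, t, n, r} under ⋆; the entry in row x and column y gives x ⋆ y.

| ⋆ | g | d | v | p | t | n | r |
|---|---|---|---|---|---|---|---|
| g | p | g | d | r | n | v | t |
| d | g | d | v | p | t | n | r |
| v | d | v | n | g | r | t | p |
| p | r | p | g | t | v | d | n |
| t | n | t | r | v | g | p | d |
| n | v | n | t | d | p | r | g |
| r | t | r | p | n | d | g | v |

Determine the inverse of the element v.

First locate the identity: row d matches the header, so d is the identity.
Scan row v for d: v ⋆ g = d. Hence v^(-1) = g.

g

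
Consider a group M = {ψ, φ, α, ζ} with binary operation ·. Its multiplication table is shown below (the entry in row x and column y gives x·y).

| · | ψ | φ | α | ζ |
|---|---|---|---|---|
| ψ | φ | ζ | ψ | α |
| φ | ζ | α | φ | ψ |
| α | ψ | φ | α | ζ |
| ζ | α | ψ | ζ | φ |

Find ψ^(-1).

First locate the identity: row α matches the header, so α is the identity.
Scan row ψ for α: ψ·ζ = α. Hence ψ^(-1) = ζ.
(Structurally, M here is isomorphic to the cyclic group Z_4.)

ζ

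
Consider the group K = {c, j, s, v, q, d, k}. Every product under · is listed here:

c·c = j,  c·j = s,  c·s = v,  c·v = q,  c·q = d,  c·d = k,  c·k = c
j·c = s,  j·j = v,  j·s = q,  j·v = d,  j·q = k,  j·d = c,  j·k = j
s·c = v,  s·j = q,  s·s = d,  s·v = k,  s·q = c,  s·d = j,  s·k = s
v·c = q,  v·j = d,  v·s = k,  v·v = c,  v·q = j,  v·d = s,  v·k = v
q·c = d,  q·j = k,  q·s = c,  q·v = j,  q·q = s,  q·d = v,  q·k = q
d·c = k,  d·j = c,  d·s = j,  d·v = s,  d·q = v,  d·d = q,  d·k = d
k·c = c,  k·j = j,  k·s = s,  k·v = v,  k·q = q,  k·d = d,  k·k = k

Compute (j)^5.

j^1 = j
j^2 = j·j = v
j^3 = v·j = d
j^4 = d·j = c
j^5 = c·j = s

s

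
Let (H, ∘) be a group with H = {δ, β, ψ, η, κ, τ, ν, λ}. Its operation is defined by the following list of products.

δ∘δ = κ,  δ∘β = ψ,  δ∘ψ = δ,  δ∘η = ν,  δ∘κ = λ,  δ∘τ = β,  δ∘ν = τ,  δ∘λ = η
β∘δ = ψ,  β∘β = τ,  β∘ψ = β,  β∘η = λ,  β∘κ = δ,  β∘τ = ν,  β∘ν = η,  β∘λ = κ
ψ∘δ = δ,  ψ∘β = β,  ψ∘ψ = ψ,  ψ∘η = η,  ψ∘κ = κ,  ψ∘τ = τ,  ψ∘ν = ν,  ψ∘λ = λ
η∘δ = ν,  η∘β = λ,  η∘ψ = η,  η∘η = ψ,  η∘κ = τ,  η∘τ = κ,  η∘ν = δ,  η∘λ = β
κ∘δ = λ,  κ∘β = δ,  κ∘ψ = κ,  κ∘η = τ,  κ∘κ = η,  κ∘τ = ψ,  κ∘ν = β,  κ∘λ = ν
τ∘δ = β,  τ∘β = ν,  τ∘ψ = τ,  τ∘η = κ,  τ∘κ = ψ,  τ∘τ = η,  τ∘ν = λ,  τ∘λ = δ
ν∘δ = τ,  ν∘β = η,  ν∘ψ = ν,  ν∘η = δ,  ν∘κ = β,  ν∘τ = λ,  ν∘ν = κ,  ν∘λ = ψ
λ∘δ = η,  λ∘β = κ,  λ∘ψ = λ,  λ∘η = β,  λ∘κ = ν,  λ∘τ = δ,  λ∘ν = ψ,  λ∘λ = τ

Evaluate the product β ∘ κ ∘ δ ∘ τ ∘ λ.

λ

β ∘ κ = δ
δ ∘ δ = κ
κ ∘ τ = ψ
ψ ∘ λ = λ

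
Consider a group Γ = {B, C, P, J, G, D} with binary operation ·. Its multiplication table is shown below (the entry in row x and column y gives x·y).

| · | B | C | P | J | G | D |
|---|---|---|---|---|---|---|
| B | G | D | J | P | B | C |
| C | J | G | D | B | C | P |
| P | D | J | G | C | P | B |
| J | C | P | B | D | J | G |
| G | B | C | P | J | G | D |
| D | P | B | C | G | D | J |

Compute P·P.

G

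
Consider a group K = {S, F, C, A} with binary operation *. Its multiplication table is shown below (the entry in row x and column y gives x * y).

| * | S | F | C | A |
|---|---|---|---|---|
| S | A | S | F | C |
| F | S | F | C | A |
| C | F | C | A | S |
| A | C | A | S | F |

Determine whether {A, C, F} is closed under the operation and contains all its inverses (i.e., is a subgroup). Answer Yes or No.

No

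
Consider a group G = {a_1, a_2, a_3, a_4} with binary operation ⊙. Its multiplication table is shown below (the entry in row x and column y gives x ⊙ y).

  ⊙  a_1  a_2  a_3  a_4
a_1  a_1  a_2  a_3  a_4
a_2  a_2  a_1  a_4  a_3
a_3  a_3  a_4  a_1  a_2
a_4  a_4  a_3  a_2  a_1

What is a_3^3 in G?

a_3^1 = a_3
a_3^2 = a_3 ⊙ a_3 = a_1
a_3^3 = a_1 ⊙ a_3 = a_3

a_3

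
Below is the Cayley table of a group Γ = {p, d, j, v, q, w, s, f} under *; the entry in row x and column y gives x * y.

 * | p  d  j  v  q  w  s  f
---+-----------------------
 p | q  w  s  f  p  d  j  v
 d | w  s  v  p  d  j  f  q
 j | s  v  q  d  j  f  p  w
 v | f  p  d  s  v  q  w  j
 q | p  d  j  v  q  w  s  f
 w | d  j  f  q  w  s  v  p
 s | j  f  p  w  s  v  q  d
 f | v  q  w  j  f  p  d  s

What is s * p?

Read row s, column p: s * p = j.

j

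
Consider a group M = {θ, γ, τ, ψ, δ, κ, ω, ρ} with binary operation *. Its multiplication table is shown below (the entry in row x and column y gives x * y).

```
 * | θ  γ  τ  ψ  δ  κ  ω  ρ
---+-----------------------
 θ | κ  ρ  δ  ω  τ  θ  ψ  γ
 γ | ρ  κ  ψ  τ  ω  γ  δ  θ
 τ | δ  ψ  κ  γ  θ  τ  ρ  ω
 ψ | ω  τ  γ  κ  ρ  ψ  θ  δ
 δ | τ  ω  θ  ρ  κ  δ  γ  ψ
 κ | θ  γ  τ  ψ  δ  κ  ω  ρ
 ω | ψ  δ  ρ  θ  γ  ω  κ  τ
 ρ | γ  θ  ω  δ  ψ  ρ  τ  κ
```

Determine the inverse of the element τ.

τ

First locate the identity: row κ matches the header, so κ is the identity.
Scan row τ for κ: τ * τ = κ. Hence τ^(-1) = τ.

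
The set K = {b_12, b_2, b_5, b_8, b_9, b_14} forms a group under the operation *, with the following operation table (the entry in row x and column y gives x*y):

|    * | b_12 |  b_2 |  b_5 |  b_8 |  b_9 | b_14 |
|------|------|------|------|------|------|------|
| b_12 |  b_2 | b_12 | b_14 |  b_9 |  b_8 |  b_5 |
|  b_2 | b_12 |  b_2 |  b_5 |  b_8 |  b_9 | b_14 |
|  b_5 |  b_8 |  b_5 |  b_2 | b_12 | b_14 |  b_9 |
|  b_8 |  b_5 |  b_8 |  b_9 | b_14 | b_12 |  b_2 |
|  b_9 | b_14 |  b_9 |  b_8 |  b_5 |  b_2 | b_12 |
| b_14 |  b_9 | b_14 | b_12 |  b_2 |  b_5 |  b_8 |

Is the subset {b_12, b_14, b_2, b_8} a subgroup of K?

b_14*b_12 = b_9, which is not in {b_12, b_14, b_2, b_8}.
The subset is not closed under *, so it is not a subgroup.

No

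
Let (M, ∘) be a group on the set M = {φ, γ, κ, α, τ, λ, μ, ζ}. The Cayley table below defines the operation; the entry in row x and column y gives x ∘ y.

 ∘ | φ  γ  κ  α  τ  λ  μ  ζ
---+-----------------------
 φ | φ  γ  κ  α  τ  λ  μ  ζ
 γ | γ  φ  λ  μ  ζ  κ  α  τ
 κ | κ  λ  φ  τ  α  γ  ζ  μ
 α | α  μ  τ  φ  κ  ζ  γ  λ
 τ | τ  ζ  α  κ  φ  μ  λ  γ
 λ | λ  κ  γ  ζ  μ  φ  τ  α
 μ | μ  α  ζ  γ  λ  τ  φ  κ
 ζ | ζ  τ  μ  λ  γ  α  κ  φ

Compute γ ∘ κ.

Read row γ, column κ: γ ∘ κ = λ.

λ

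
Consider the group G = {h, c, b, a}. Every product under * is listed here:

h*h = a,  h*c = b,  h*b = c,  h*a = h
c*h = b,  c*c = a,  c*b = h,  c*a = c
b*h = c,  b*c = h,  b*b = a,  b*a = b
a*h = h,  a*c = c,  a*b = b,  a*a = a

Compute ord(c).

2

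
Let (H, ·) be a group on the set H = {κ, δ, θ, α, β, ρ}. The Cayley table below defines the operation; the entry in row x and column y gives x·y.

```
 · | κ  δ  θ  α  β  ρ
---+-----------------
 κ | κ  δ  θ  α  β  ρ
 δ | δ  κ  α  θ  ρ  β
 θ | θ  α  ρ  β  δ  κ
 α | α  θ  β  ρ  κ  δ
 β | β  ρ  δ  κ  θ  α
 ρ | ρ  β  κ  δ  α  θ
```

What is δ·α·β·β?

δ·α = θ
θ·β = δ
δ·β = ρ

ρ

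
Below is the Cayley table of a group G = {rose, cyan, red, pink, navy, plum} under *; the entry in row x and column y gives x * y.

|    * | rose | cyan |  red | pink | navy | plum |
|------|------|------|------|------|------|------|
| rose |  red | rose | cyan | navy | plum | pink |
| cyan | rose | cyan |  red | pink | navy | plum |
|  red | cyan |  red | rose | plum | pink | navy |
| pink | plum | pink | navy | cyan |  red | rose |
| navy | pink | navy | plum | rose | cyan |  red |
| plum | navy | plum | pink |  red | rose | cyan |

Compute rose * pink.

Read row rose, column pink: rose * pink = navy.
(Structurally, G here is isomorphic to the symmetric group S_3.)

navy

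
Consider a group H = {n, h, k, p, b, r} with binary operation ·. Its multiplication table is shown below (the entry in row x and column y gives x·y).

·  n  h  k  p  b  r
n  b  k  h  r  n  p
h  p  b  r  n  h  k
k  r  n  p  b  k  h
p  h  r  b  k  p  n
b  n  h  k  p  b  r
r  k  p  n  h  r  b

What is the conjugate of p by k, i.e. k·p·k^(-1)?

The identity is b. In row k, the entry b sits in column p, so k^(-1) = p.
k·p = b
b·p = p
(Structurally, H here is isomorphic to the symmetric group S_3.)

p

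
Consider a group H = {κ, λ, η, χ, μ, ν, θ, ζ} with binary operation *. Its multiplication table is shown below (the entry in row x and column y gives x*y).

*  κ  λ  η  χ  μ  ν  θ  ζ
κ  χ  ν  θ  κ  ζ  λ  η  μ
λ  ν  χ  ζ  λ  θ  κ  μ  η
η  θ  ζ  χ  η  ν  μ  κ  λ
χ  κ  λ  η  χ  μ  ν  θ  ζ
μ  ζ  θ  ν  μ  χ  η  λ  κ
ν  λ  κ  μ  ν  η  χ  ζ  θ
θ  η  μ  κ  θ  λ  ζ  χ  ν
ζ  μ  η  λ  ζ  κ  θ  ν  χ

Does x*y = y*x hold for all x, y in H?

Yes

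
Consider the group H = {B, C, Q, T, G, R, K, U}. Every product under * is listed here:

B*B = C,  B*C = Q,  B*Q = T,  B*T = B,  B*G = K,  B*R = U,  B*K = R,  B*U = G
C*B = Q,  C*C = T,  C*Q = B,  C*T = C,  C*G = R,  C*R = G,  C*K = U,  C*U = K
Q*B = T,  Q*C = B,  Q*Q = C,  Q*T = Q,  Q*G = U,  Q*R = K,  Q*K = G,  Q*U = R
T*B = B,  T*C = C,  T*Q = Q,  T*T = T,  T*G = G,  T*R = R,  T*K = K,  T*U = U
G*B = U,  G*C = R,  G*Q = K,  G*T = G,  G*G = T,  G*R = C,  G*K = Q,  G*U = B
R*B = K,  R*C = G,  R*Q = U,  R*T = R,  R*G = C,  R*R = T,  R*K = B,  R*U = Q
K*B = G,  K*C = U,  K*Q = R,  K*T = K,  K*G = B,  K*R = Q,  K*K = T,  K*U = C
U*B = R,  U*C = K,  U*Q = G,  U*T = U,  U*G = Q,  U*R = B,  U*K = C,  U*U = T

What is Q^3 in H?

Q^1 = Q
Q^2 = Q * Q = C
Q^3 = C * Q = B

B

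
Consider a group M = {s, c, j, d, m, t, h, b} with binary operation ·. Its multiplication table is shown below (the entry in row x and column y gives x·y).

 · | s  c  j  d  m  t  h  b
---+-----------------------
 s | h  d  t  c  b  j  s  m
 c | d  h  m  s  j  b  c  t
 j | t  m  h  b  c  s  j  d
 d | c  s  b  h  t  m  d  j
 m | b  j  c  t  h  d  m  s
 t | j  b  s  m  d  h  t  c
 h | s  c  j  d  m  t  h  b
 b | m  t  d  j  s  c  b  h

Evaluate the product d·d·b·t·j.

m

d·d = h
h·b = b
b·t = c
c·j = m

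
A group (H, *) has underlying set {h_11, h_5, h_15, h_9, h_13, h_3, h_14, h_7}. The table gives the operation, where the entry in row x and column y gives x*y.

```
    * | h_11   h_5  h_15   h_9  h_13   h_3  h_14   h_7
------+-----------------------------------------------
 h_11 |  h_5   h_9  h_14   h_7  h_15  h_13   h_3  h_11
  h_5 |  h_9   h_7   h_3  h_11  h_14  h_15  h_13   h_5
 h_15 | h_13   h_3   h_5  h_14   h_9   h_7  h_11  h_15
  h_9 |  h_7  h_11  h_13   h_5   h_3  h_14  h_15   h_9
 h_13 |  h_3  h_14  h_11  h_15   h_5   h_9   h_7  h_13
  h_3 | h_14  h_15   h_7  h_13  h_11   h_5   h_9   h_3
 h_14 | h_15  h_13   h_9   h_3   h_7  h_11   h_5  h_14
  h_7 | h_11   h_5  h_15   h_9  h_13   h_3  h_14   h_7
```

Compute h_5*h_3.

Read row h_5, column h_3: h_5*h_3 = h_15.

h_15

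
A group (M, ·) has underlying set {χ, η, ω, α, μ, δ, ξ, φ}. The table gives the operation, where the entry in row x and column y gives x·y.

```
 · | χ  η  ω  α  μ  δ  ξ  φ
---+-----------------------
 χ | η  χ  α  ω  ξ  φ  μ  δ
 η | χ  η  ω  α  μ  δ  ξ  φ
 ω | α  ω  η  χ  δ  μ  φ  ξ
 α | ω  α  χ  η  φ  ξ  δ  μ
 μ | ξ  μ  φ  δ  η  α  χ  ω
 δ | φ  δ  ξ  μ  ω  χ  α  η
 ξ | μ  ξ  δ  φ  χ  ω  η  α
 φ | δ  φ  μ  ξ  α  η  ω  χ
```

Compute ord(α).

2

The identity element is η (its row matches the header).
α^1 = α
α^2 = α·α = η
The first power of α equal to the identity is α^2, so ord(α) = 2.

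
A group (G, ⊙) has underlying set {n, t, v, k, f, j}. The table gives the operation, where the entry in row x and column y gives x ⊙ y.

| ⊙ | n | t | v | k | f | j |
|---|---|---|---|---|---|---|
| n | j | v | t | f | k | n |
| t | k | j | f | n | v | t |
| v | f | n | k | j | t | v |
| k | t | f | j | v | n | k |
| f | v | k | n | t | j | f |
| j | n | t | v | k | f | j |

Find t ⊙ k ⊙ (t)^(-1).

v

The identity is j. In row t, the entry j sits in column t, so t^(-1) = t.
t ⊙ k = n
n ⊙ t = v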